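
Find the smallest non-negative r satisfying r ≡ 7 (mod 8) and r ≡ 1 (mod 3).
M = 8 × 3 = 24. M₁ = 3, y₁ ≡ 3 (mod 8). M₂ = 8, y₂ ≡ 2 (mod 3). r = 7×3×3 + 1×8×2 ≡ 7 (mod 24)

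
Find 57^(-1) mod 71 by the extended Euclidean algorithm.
Extended GCD: 57(5) + 71(-4) = 1. So 57^(-1) ≡ 5 mod 71. Verify: 57 × 5 = 285 ≡ 1 mod 71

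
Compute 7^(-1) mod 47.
Since 47 is prime, by Fermat 7^(-1) ≡ 7^{45} ≡ 27 mod 47. Verify: 7 × 27 = 189 ≡ 1 mod 47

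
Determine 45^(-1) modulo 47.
Since 47 is prime, by Fermat 45^(-1) ≡ 45^{45} ≡ 23 mod 47. Verify: 45 × 23 = 1035 ≡ 1 mod 47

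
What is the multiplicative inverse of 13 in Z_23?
Since 23 is prime, by Fermat 13^(-1) ≡ 13^{21} ≡ 16 (mod 23). Verify: 13 × 16 = 208 ≡ 1 (mod 23)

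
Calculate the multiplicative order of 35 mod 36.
Powers of 35 mod 36: 35^1≡35, 35^2≡1. Order = 2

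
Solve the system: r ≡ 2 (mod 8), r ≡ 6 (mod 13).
M = 8 × 13 = 104. M₁ = 13, y₁ ≡ 5 (mod 8). M₂ = 8, y₂ ≡ 5 (mod 13). r = 2×13×5 + 6×8×5 ≡ 58 (mod 104)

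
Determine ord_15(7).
Powers of 7 mod 15: 7^1≡7, 7^2≡4, 7^3≡13, 7^4≡1. Order = 4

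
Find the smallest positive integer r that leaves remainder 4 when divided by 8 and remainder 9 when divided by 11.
M = 8 × 11 = 88. M₁ = 11, y₁ ≡ 3 (mod 8). M₂ = 8, y₂ ≡ 7 (mod 11). r = 4×11×3 + 9×8×7 ≡ 20 (mod 88)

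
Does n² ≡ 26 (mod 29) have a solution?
By Euler's criterion: 26^{14} ≡ 28 (mod 29). Since this equals -1 (≡ 28), 26 is not a QR.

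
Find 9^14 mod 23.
By repeated squaring mod 23: 9^{1}≡9, 9^{2}≡12, 9^{4}≡6, 9^{8}≡13. Then 9^{14} = 9^{8+4+2} ≡ 13 × 6 × 12 ≡ 16 mod 23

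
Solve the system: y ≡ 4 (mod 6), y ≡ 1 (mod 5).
M = 6 × 5 = 30. M₁ = 5, y₁ ≡ 5 (mod 6). M₂ = 6, y₂ ≡ 1 (mod 5). y = 4×5×5 + 1×6×1 ≡ 16 (mod 30)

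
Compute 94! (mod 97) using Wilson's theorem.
(96)! = (94)! × (95) × (96) ≡ -1 (mod 97). So (94)! ≡ -1 × [(96)(95)]^(-1) ≡ 48 (mod 97)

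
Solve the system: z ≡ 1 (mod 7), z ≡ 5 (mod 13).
M = 7 × 13 = 91. M₁ = 13, y₁ ≡ 6 (mod 7). M₂ = 7, y₂ ≡ 2 (mod 13). z = 1×13×6 + 5×7×2 ≡ 57 (mod 91)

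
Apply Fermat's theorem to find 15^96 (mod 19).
By Fermat: 15^{18} ≡ 1 (mod 19). 96 = 5×18 + 6. So 15^{96} ≡ 15^{6} ≡ 11 (mod 19)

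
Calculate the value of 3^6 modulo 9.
By repeated squaring mod 9: 3^{1}≡3, 3^{2}≡0, 3^{4}≡0. Then 3^{6} = 3^{4+2} ≡ 0 × 0 ≡ 0 mod 9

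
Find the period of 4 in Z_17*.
Powers of 4 mod 17: 4^1≡4, 4^2≡16, 4^3≡13, 4^4≡1. ord_17(4) = 4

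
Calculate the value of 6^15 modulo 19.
By repeated squaring mod 19: 6^{1}≡6, 6^{2}≡17, 6^{4}≡4, 6^{8}≡16. Then 6^{15} = 6^{8+4+2+1} ≡ 16 × 4 × 17 × 6 ≡ 11 mod 19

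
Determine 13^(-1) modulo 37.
Since 37 is prime, by Fermat 13^(-1) ≡ 13^{35} ≡ 20 mod 37. Verify: 13 × 20 = 260 ≡ 1 mod 37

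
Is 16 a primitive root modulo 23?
16^{11} ≡ 1 (mod 23) and 11 < 22, so ord_23(16) = 11 ≠ 22 and 16 is not a primitive root.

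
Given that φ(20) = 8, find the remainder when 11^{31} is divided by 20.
By Euler: 11^{8} ≡ 1 mod 20 since gcd(11, 20) = 1. 31 = 3×8 + 7. So 11^{31} ≡ 11^{7} ≡ 11 mod 20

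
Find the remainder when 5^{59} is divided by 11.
By Fermat: 5^{10} ≡ 1 (mod 11). 59 = 5×10 + 9. So 5^{59} ≡ 5^{9} ≡ 9 (mod 11)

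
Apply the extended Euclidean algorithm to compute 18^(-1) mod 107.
Extended GCD: 18(6) + 107(-1) = 1. So 18^(-1) ≡ 6 mod 107. Verify: 18 × 6 = 108 ≡ 1 mod 107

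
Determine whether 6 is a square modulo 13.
By Euler's criterion: 6^{6} ≡ 12 mod 13. Since this equals -1 (≡ 12), 6 is not a QR.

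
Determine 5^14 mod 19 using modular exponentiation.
By repeated squaring mod 19: 5^{1}≡5, 5^{2}≡6, 5^{4}≡17, 5^{8}≡4. Then 5^{14} = 5^{8+4+2} ≡ 4 × 17 × 6 ≡ 9 mod 19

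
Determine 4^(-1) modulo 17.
Since 17 is prime, by Fermat 4^(-1) ≡ 4^{15} ≡ 13 (mod 17). Verify: 4 × 13 = 52 ≡ 1 (mod 17)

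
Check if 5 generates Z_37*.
ord_37(5) divides 36. For each prime q|36: 5^{18}≡36, 5^{12}≡10, none ≡ 1. So 5 has order 36 and is a primitive root mod 37.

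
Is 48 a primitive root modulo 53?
ord_53(48) divides 52. For each prime q|52: 48^{26}≡52, 48^{4}≡42, none ≡ 1. So 48 has order 52 and is a primitive root mod 53.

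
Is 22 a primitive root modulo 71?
ord_71(22) divides 70. For each prime q|70: 22^{35}≡70, 22^{14}≡5, 22^{10}≡37, none ≡ 1. So 22 has order 70 and is a primitive root mod 71.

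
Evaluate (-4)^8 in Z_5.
Using Fermat: (-4)^{4} ≡ 1 (mod 5). 8 ≡ 0 (mod 4). So (-4)^{8} ≡ (-4)^{0} ≡ 1 (mod 5)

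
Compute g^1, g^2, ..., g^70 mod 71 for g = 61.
61^1, 61^2, ..., 61^{70} mod 71: [61, 29, 65, 60, 39, 36, 66, 50, 68, 30, 55, 18, 33, 25, 34, 15, 63, 9, 52, 48, 17, 43, 67, 40, 26, 24, 44, 57, 69, 20, 13, 12, 22, 64, 70, 10, 42, 6, 11, 32, 35, 5, 21, 3, 41, 16, 53, 38, 46, 37, 56, 8, 62, 19, 23, 54, 28, 4, 31, 45, 47, 27, 14, 2, 51, 58, 59, 49, 7, 1]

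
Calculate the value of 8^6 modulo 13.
By repeated squaring (mod 13): 8^{1}≡8, 8^{2}≡12, 8^{4}≡1. Then 8^{6} = 8^{4+2} ≡ 1 × 12 ≡ 12 (mod 13)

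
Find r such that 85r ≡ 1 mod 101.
Since 101 is prime, by Fermat 85^(-1) ≡ 85^{99} ≡ 82 mod 101. Verify: 85 × 82 = 6970 ≡ 1 mod 101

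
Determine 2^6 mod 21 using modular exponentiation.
By repeated squaring (mod 21): 2^{1}≡2, 2^{2}≡4, 2^{4}≡16. Then 2^{6} = 2^{4+2} ≡ 16 × 4 ≡ 1 (mod 21)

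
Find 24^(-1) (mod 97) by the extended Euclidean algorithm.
Extended GCD: 24(-4) + 97(1) = 1. So 24^(-1) ≡ -4 ≡ 93 (mod 97). Verify: 24 × 93 = 2232 ≡ 1 (mod 97)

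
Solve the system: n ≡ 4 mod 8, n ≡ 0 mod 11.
M = 8 × 11 = 88. M₁ = 11, y₁ ≡ 3 mod 8. M₂ = 8, y₂ ≡ 7 mod 11. n = 4×11×3 + 0×8×7 ≡ 44 mod 88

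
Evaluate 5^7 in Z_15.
By repeated squaring mod 15: 5^{1}≡5, 5^{2}≡10, 5^{4}≡10. Then 5^{7} = 5^{4+2+1} ≡ 10 × 10 × 5 ≡ 5 mod 15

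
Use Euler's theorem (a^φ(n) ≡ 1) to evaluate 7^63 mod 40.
By Euler: 7^{16} ≡ 1 mod 40 since gcd(7, 40) = 1. 63 = 3×16 + 15. So 7^{63} ≡ 7^{15} ≡ 23 mod 40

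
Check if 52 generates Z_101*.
52^{25} ≡ 1 (mod 101) and 25 < 100, so ord_101(52) = 25 ≠ 100 and 52 is not a primitive root.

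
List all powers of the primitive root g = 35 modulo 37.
35^1, 35^2, ..., 35^{36} mod 37: [35, 4, 29, 16, 5, 27, 20, 34, 6, 25, 24, 26, 22, 30, 14, 9, 19, 36, 2, 33, 8, 21, 32, 10, 17, 3, 31, 12, 13, 11, 15, 7, 23, 28, 18, 1]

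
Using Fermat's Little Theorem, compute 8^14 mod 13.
By Fermat: 8^{12} ≡ 1 (mod 13). So 8^{14} = 8^{12} · 8^{2} ≡ 8^{2} ≡ 12 (mod 13)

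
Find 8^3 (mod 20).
8^{3} = 512 ≡ 12 (mod 20)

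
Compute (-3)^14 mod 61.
By repeated squaring mod 61: (-3)^{1}≡58, (-3)^{2}≡9, (-3)^{4}≡20, (-3)^{8}≡34. Then (-3)^{14} = (-3)^{8+4+2} ≡ 34 × 20 × 9 ≡ 20 mod 61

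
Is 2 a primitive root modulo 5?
ord_5(2) divides 4. For each prime q|4: 2^{2}≡4, none ≡ 1. So 2 has order 4 and is a primitive root mod 5.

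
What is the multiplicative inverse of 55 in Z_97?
Since 97 is prime, by Fermat 55^(-1) ≡ 55^{95} ≡ 30 mod 97. Verify: 55 × 30 = 1650 ≡ 1 mod 97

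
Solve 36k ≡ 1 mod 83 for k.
Since 83 is prime, by Fermat 36^(-1) ≡ 36^{81} ≡ 30 mod 83. Verify: 36 × 30 = 1080 ≡ 1 mod 83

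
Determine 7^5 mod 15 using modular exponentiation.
By repeated squaring mod 15: 7^{1}≡7, 7^{2}≡4, 7^{4}≡1. Then 7^{5} = 7^{4+1} ≡ 1 × 7 ≡ 7 mod 15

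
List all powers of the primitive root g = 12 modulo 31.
12^1, 12^2, ..., 12^{30} mod 31: [12, 20, 23, 28, 26, 2, 24, 9, 15, 25, 21, 4, 17, 18, 30, 19, 11, 8, 3, 5, 29, 7, 22, 16, 6, 10, 27, 14, 13, 1]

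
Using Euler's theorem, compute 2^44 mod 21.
By Euler: 2^{12} ≡ 1 mod 21 since gcd(2, 21) = 1. 44 = 3×12 + 8. So 2^{44} ≡ 2^{8} ≡ 4 mod 21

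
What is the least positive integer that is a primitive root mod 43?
g = 3. For each prime q|42: 3^{21}≡42, 3^{14}≡36, 3^{6}≡41, none ≡ 1, so ord_43(3) = 42 and 3 is a primitive root.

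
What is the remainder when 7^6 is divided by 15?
By repeated squaring (mod 15): 7^{1}≡7, 7^{2}≡4, 7^{4}≡1. Then 7^{6} = 7^{4+2} ≡ 1 × 4 ≡ 4 (mod 15)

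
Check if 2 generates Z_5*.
ord_5(2) divides 4. For each prime q|4: 2^{2}≡4, none ≡ 1. So 2 has order 4 and is a primitive root mod 5.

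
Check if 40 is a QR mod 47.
By Euler's criterion: 40^{23} ≡ 46 (mod 47). Since this equals -1 (≡ 46), 40 is not a QR.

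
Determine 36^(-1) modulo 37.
Since 37 is prime, by Fermat 36^(-1) ≡ 36^{35} ≡ 36 (mod 37). Verify: 36 × 36 = 1296 ≡ 1 (mod 37)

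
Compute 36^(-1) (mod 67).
Since 67 is prime, by Fermat 36^(-1) ≡ 36^{65} ≡ 54 (mod 67). Verify: 36 × 54 = 1944 ≡ 1 (mod 67)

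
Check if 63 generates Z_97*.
63^{32} ≡ 1 mod 97 and 32 < 96, so ord_97(63) = 32 ≠ 96 and 63 is not a primitive root.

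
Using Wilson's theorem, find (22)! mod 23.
By Wilson's theorem, (22)! ≡ -1 ≡ 22 mod 23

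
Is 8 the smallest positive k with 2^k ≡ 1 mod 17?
Powers of 2 mod 17: 2^1≡2, 2^2≡4, 2^3≡8, 2^4≡16, 2^5≡15, 2^6≡13, 2^7≡9, 2^8≡1. First k with 2^k≡1 is k=8. Yes, ord_17(2) = 8.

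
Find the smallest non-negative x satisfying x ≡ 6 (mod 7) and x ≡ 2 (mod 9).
M = 7 × 9 = 63. M₁ = 9, y₁ ≡ 4 (mod 7). M₂ = 7, y₂ ≡ 4 (mod 9). x = 6×9×4 + 2×7×4 ≡ 20 (mod 63)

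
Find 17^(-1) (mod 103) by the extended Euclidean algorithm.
Extended GCD: 17(-6) + 103(1) = 1. So 17^(-1) ≡ -6 ≡ 97 (mod 103). Verify: 17 × 97 = 1649 ≡ 1 (mod 103)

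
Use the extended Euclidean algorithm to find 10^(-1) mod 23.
Extended GCD: 10(7) + 23(-3) = 1. So 10^(-1) ≡ 7 (mod 23). Verify: 10 × 7 = 70 ≡ 1 (mod 23)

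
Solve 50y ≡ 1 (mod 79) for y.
Since 79 is prime, by Fermat 50^(-1) ≡ 50^{77} ≡ 49 (mod 79). Verify: 50 × 49 = 2450 ≡ 1 (mod 79)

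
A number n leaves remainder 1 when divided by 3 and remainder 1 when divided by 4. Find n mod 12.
M = 3 × 4 = 12. M₁ = 4, y₁ ≡ 1 mod 3. M₂ = 3, y₂ ≡ 3 mod 4. n = 1×4×1 + 1×3×3 ≡ 1 mod 12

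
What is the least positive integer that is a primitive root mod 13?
g = 2. For each prime q|12: 2^{6}≡12, 2^{4}≡3, none ≡ 1, so ord_13(2) = 12 and 2 is a primitive root.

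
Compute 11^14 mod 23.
By repeated squaring mod 23: 11^{1}≡11, 11^{2}≡6, 11^{4}≡13, 11^{8}≡8. Then 11^{14} = 11^{8+4+2} ≡ 8 × 13 × 6 ≡ 3 mod 23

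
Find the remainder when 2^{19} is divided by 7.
By Fermat: 2^{6} ≡ 1 mod 7. 19 = 3×6 + 1. So 2^{19} ≡ 2^{1} ≡ 2 mod 7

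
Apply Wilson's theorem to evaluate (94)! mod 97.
(96)! = (94)! × (95) × (96) ≡ -1 mod 97. So (94)! ≡ -1 × [(96)(95)]^(-1) ≡ 48 mod 97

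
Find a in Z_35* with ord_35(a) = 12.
2 has order 12 mod 35 since 2^{12} ≡ 1 mod 35 and no smaller power works.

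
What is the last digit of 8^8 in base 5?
Using Fermat: 8^{4} ≡ 1 mod 5. 8 ≡ 0 mod 4. So 8^{8} ≡ 8^{0} ≡ 1 mod 5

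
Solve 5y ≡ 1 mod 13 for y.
Since 13 is prime, by Fermat 5^(-1) ≡ 5^{11} ≡ 8 mod 13. Verify: 5 × 8 = 40 ≡ 1 mod 13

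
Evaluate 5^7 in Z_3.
Using Fermat: 5^{2} ≡ 1 (mod 3). 7 ≡ 1 (mod 2). So 5^{7} ≡ 5^{1} ≡ 2 (mod 3)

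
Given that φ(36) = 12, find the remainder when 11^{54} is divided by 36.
By Euler: 11^{12} ≡ 1 mod 36 since gcd(11, 36) = 1. 54 = 4×12 + 6. So 11^{54} ≡ 11^{6} ≡ 1 mod 36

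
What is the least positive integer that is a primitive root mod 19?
g = 2. Powers: [2, 4, 8, 16, 13, 7, 14, 9, 18, ...] generates all 18 non-zero residues.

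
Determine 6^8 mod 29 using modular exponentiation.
By repeated squaring mod 29: 6^{1}≡6, 6^{2}≡7, 6^{4}≡20, 6^{8}≡23. So 6^{8} ≡ 23 mod 29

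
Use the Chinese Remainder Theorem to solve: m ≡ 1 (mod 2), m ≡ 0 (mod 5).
M = 2 × 5 = 10. M₁ = 5, y₁ ≡ 1 (mod 2). M₂ = 2, y₂ ≡ 3 (mod 5). m = 1×5×1 + 0×2×3 ≡ 5 (mod 10)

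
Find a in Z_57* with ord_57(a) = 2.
20 has order 2 mod 57 since 20^{2} ≡ 1 (mod 57) and no smaller power works.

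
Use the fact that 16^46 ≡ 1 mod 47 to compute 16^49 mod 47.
By Fermat: 16^{46} ≡ 1 mod 47. So 16^{49} = 16^{46} · 16^{3} ≡ 16^{3} ≡ 7 mod 47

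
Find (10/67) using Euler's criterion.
(10/67) = 10^{33} mod 67 = 1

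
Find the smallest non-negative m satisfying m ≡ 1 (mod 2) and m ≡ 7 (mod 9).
M = 2 × 9 = 18. M₁ = 9, y₁ ≡ 1 (mod 2). M₂ = 2, y₂ ≡ 5 (mod 9). m = 1×9×1 + 7×2×5 ≡ 7 (mod 18)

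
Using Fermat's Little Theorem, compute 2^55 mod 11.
By Fermat: 2^{10} ≡ 1 mod 11. 55 = 5×10 + 5. So 2^{55} ≡ 2^{5} ≡ 10 mod 11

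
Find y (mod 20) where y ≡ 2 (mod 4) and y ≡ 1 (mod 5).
M = 4 × 5 = 20. M₁ = 5, y₁ ≡ 1 (mod 4). M₂ = 4, y₂ ≡ 4 (mod 5). y = 2×5×1 + 1×4×4 ≡ 6 (mod 20)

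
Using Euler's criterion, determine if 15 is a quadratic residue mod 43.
By Euler's criterion: 15^{21} ≡ 1 mod 43. Since this equals 1, 15 is a QR.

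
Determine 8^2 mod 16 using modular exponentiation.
8^{2} = 64 ≡ 0 mod 16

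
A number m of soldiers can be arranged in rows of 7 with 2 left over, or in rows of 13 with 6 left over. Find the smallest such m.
M = 7 × 13 = 91. M₁ = 13, y₁ ≡ 6 mod 7. M₂ = 7, y₂ ≡ 2 mod 13. m = 2×13×6 + 6×7×2 ≡ 58 mod 91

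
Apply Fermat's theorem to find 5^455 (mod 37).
By Fermat: 5^{36} ≡ 1 (mod 37). 455 ≡ 23 (mod 36). So 5^{455} ≡ 5^{23} ≡ 20 (mod 37)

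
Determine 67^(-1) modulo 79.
Since 79 is prime, by Fermat 67^(-1) ≡ 67^{77} ≡ 46 (mod 79). Verify: 67 × 46 = 3082 ≡ 1 (mod 79)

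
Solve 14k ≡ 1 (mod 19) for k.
Since 19 is prime, by Fermat 14^(-1) ≡ 14^{17} ≡ 15 (mod 19). Verify: 14 × 15 = 210 ≡ 1 (mod 19)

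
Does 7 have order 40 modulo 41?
ord_41(7) divides 40. For each prime q|40: 7^{20}≡40, 7^{8}≡37, none ≡ 1. So 7 has order 40 and is a primitive root mod 41.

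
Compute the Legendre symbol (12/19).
(12/19) = 12^{9} mod 19 = -1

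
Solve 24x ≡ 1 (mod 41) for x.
Since 41 is prime, by Fermat 24^(-1) ≡ 24^{39} ≡ 12 (mod 41). Verify: 24 × 12 = 288 ≡ 1 (mod 41)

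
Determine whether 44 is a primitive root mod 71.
ord_71(44) divides 70. For each prime q|70: 44^{35}≡70, 44^{14}≡57, 44^{10}≡45, none ≡ 1. So 44 has order 70 and is a primitive root mod 71.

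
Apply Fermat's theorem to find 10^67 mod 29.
By Fermat: 10^{28} ≡ 1 mod 29. 67 = 2×28 + 11. So 10^{67} ≡ 10^{11} ≡ 2 mod 29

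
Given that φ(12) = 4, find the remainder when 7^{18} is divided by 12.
By Euler: 7^{4} ≡ 1 mod 12 since gcd(7, 12) = 1. 18 = 4×4 + 2. So 7^{18} ≡ 7^{2} ≡ 1 mod 12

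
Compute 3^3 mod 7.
3^{3} = 27 ≡ 6 mod 7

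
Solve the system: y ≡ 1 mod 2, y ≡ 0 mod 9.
M = 2 × 9 = 18. M₁ = 9, y₁ ≡ 1 mod 2. M₂ = 2, y₂ ≡ 5 mod 9. y = 1×9×1 + 0×2×5 ≡ 9 mod 18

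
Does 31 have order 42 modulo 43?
31^{21} ≡ 1 (mod 43) and 21 < 42, so ord_43(31) = 21 ≠ 42 and 31 is not a primitive root.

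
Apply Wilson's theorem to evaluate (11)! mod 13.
(12)! = (11)! × (12) ≡ -1 (mod 13). So (11)! ≡ -1 × (12)^(-1) ≡ (-1)×(-1) = 1 (mod 13)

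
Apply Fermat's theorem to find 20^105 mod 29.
By Fermat: 20^{28} ≡ 1 mod 29. 105 = 3×28 + 21. So 20^{105} ≡ 20^{21} ≡ 1 mod 29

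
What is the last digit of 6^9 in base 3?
By repeated squaring (mod 3): 6^{1}≡0, 6^{2}≡0, 6^{4}≡0, 6^{8}≡0. Then 6^{9} = 6^{8+1} ≡ 0 × 0 ≡ 0 (mod 3)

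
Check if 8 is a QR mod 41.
By Euler's criterion: 8^{20} ≡ 1 (mod 41). Since this equals 1, 8 is a QR.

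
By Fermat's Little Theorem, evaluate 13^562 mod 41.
By Fermat: 13^{40} ≡ 1 (mod 41). 562 ≡ 2 (mod 40). So 13^{562} ≡ 13^{2} ≡ 5 (mod 41)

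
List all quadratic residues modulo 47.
QRs mod 47: {1, 2, 3, 4, 6, 7, 8, 9, 12, 14, 16, 17, 18, 21, 24, 25, 27, 28, 32, 34, 36, 37, 42}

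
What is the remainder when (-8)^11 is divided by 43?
By repeated squaring (mod 43): (-8)^{1}≡35, (-8)^{2}≡21, (-8)^{4}≡11, (-8)^{8}≡35. Then (-8)^{11} = (-8)^{8+2+1} ≡ 35 × 21 × 35 ≡ 11 (mod 43)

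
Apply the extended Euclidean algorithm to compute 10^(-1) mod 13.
Extended GCD: 10(4) + 13(-3) = 1. So 10^(-1) ≡ 4 (mod 13). Verify: 10 × 4 = 40 ≡ 1 (mod 13)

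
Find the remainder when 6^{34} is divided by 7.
By Fermat: 6^{6} ≡ 1 mod 7. 34 = 5×6 + 4. So 6^{34} ≡ 6^{4} ≡ 1 mod 7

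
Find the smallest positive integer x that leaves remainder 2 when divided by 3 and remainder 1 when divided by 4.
M = 3 × 4 = 12. M₁ = 4, y₁ ≡ 1 mod 3. M₂ = 3, y₂ ≡ 3 mod 4. x = 2×4×1 + 1×3×3 ≡ 5 mod 12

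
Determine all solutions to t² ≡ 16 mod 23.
The square roots of 16 mod 23 are 4 and 19. Verify: 4² = 16 ≡ 16 mod 23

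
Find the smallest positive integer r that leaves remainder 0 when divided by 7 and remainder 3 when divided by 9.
M = 7 × 9 = 63. M₁ = 9, y₁ ≡ 4 mod 7. M₂ = 7, y₂ ≡ 4 mod 9. r = 0×9×4 + 3×7×4 ≡ 21 mod 63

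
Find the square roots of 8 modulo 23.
The square roots of 8 mod 23 are 13 and 10. Verify: 13² = 169 ≡ 8 mod 23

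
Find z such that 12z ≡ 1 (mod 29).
Since 29 is prime, by Fermat 12^(-1) ≡ 12^{27} ≡ 17 (mod 29). Verify: 12 × 17 = 204 ≡ 1 (mod 29)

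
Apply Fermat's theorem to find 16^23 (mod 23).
By Fermat: 16^{22} ≡ 1 (mod 23). So 16^{23} = 16^{22} · 16^{1} ≡ 16^{1} ≡ 16 (mod 23)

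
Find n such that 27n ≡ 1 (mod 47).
Since 47 is prime, by Fermat 27^(-1) ≡ 27^{45} ≡ 7 (mod 47). Verify: 27 × 7 = 189 ≡ 1 (mod 47)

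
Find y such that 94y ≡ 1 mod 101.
Since 101 is prime, by Fermat 94^(-1) ≡ 94^{99} ≡ 72 mod 101. Verify: 94 × 72 = 6768 ≡ 1 mod 101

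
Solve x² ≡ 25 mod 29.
The square roots of 25 mod 29 are 24 and 5. Verify: 24² = 576 ≡ 25 mod 29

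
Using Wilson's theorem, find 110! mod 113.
(112)! = (110)! × (111) × (112) ≡ -1 (mod 113). So (110)! ≡ -1 × [(112)(111)]^(-1) ≡ 56 (mod 113)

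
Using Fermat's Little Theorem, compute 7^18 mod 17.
By Fermat: 7^{16} ≡ 1 (mod 17). So 7^{18} = 7^{16} · 7^{2} ≡ 7^{2} ≡ 15 (mod 17)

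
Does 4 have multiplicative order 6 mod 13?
Powers of 4 mod 13: 4^1≡4, 4^2≡3, 4^3≡12, 4^4≡9, 4^5≡10, 4^6≡1. First k with 4^k≡1 is k=6. Yes, ord_13(4) = 6.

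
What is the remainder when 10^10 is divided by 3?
Using Fermat: 10^{2} ≡ 1 mod 3. 10 ≡ 0 mod 2. So 10^{10} ≡ 10^{0} ≡ 1 mod 3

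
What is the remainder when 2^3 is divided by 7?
2^{3} = 8 ≡ 1 (mod 7)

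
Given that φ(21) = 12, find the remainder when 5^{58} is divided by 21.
By Euler: 5^{12} ≡ 1 (mod 21) since gcd(5, 21) = 1. 58 = 4×12 + 10. So 5^{58} ≡ 5^{10} ≡ 16 (mod 21)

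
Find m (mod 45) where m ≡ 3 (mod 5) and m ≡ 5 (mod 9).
M = 5 × 9 = 45. M₁ = 9, y₁ ≡ 4 (mod 5). M₂ = 5, y₂ ≡ 2 (mod 9). m = 3×9×4 + 5×5×2 ≡ 23 (mod 45)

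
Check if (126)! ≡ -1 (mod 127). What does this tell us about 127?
(126)! mod 127 = 126. Since this equals -1 (mod 127), Wilson confirms 127 is prime.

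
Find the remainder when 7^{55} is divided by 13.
By Fermat: 7^{12} ≡ 1 mod 13. 55 = 4×12 + 7. So 7^{55} ≡ 7^{7} ≡ 6 mod 13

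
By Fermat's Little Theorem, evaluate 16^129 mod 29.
By Fermat: 16^{28} ≡ 1 mod 29. 129 = 4×28 + 17. So 16^{129} ≡ 16^{17} ≡ 7 mod 29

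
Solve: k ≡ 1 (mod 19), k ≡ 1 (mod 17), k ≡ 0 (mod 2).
M = 19 × 17 × 2 = 646. M₁ = 34, y₁ ≡ 14 (mod 19). M₂ = 38, y₂ ≡ 13 (mod 17). M₃ = 323, y₃ ≡ 1 (mod 2). k = 1×34×14 + 1×38×13 + 0×323×1 ≡ 324 (mod 646)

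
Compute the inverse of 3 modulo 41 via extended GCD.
Extended GCD: 3(14) + 41(-1) = 1. So 3^(-1) ≡ 14 (mod 41). Verify: 3 × 14 = 42 ≡ 1 (mod 41)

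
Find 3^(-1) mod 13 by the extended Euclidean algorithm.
Extended GCD: 3(-4) + 13(1) = 1. So 3^(-1) ≡ -4 ≡ 9 mod 13. Verify: 3 × 9 = 27 ≡ 1 mod 13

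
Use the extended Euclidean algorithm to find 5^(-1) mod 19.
Extended GCD: 5(4) + 19(-1) = 1. So 5^(-1) ≡ 4 mod 19. Verify: 5 × 4 = 20 ≡ 1 mod 19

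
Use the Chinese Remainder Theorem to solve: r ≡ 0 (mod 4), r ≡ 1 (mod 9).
M = 4 × 9 = 36. M₁ = 9, y₁ ≡ 1 (mod 4). M₂ = 4, y₂ ≡ 7 (mod 9). r = 0×9×1 + 1×4×7 ≡ 28 (mod 36)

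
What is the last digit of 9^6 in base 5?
Using Fermat: 9^{4} ≡ 1 (mod 5). 6 ≡ 2 (mod 4). So 9^{6} ≡ 9^{2} ≡ 1 (mod 5)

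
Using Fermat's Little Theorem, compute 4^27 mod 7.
By Fermat: 4^{6} ≡ 1 (mod 7). 27 = 4×6 + 3. So 4^{27} ≡ 4^{3} ≡ 1 (mod 7)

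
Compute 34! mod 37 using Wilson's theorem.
(36)! = (34)! × (35) × (36) ≡ -1 mod 37. So (34)! ≡ -1 × [(36)(35)]^(-1) ≡ 18 mod 37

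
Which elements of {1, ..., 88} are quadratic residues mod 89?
Squares in Z_89*: {1, 2, 4, 5, 8, 9, 10, 11, 16, 17, 18, 20, 21, 22, 25, 32, 34, 36, 39, 40, 42, 44, 45, 47, 49, 50, 53, 55, 57, 64, 67, 68, 69, 71, 72, 73, 78, 79, 80, 81, 84, 85, 87, 88}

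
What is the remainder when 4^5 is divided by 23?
By repeated squaring mod 23: 4^{1}≡4, 4^{2}≡16, 4^{4}≡3. Then 4^{5} = 4^{4+1} ≡ 3 × 4 ≡ 12 mod 23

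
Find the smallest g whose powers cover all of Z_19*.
g = 2. For each prime q|18: 2^{9}≡18, 2^{6}≡7, none ≡ 1, so ord_19(2) = 18 and 2 is a primitive root.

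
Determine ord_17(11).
Powers of 11 mod 17: 11^1≡11, 11^2≡2, 11^3≡5, 11^4≡4, 11^5≡10, 11^6≡8, 11^7≡3, 11^8≡16, 11^9≡6, 11^10≡15, 11^11≡12, 11^12≡13, 11^13≡7, 11^14≡9, 11^15≡14, 11^16≡1. So the order of 11 is 16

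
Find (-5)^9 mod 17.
By repeated squaring mod 17: (-5)^{1}≡12, (-5)^{2}≡8, (-5)^{4}≡13, (-5)^{8}≡16. Then (-5)^{9} = (-5)^{8+1} ≡ 16 × 12 ≡ 5 mod 17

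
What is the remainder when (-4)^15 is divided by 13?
Using Fermat: (-4)^{12} ≡ 1 mod 13. 15 ≡ 3 mod 12. So (-4)^{15} ≡ (-4)^{3} ≡ 1 mod 13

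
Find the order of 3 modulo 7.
Powers of 3 mod 7: 3^1≡3, 3^2≡2, 3^3≡6, 3^4≡4, 3^5≡5, 3^6≡1. ord_7(3) = 6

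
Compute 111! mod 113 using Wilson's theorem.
(112)! = (111)! × (112) ≡ -1 mod 113. So (111)! ≡ -1 × (112)^(-1) ≡ (-1)×(-1) = 1 mod 113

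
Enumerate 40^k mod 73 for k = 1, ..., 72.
40^1, 40^2, ..., 40^{72} mod 73: [40, 67, 52, 36, 53, 3, 47, 55, 10, 35, 13, 9, 68, 19, 30, 32, 39, 27, 58, 57, 17, 23, 44, 8, 28, 25, 51, 69, 59, 24, 11, 2, 7, 61, 31, 72, 33, 6, 21, 37, 20, 70, 26, 18, 63, 38, 60, 64, 5, 54, 43, 41, 34, 46, 15, 16, 56, 50, 29, 65, 45, 48, 22, 4, 14, 49, 62, 71, 66, 12, 42, 1]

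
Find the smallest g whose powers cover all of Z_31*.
g = 3. For each prime q|30: 3^{15}≡30, 3^{10}≡25, 3^{6}≡16, none ≡ 1, so ord_31(3) = 30 and 3 is a primitive root.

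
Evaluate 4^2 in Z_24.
4^{2} = 16 ≡ 16 (mod 24)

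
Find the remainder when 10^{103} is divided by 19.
By Fermat: 10^{18} ≡ 1 mod 19. 103 = 5×18 + 13. So 10^{103} ≡ 10^{13} ≡ 13 mod 19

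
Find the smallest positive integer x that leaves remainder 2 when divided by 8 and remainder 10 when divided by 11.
M = 8 × 11 = 88. M₁ = 11, y₁ ≡ 3 mod 8. M₂ = 8, y₂ ≡ 7 mod 11. x = 2×11×3 + 10×8×7 ≡ 10 mod 88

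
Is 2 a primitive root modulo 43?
2^{14} ≡ 1 (mod 43) and 14 < 42, so ord_43(2) = 14 ≠ 42 and 2 is not a primitive root.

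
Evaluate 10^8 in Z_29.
By repeated squaring mod 29: 10^{1}≡10, 10^{2}≡13, 10^{4}≡24, 10^{8}≡25. So 10^{8} ≡ 25 mod 29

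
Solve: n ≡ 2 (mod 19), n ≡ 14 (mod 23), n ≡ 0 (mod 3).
M = 19 × 23 × 3 = 1311. M₁ = 69, y₁ ≡ 8 (mod 19). M₂ = 57, y₂ ≡ 21 (mod 23). M₃ = 437, y₃ ≡ 2 (mod 3). n = 2×69×8 + 14×57×21 + 0×437×2 ≡ 819 (mod 1311)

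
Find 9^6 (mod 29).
By repeated squaring (mod 29): 9^{1}≡9, 9^{2}≡23, 9^{4}≡7. Then 9^{6} = 9^{4+2} ≡ 7 × 23 ≡ 16 (mod 29)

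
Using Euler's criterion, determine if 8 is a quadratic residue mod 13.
By Euler's criterion: 8^{6} ≡ 12 mod 13. Since this equals -1 (≡ 12), 8 is not a QR.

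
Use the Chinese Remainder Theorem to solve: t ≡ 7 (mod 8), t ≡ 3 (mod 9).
M = 8 × 9 = 72. M₁ = 9, y₁ ≡ 1 (mod 8). M₂ = 8, y₂ ≡ 8 (mod 9). t = 7×9×1 + 3×8×8 ≡ 39 (mod 72)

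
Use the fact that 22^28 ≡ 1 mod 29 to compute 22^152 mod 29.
By Fermat: 22^{28} ≡ 1 mod 29. 152 = 5×28 + 12. So 22^{152} ≡ 22^{12} ≡ 16 mod 29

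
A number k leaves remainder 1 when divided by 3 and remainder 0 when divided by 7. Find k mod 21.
M = 3 × 7 = 21. M₁ = 7, y₁ ≡ 1 mod 3. M₂ = 3, y₂ ≡ 5 mod 7. k = 1×7×1 + 0×3×5 ≡ 7 mod 21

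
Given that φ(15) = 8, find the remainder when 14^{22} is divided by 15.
By Euler: 14^{8} ≡ 1 mod 15 since gcd(14, 15) = 1. 22 = 2×8 + 6. So 14^{22} ≡ 14^{6} ≡ 1 mod 15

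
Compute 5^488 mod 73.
Using Fermat: 5^{72} ≡ 1 mod 73. 488 ≡ 56 mod 72. So 5^{488} ≡ 5^{56} ≡ 55 mod 73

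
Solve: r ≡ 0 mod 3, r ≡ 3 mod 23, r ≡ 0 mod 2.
M = 3 × 23 × 2 = 138. M₁ = 46, y₁ ≡ 1 mod 3. M₂ = 6, y₂ ≡ 4 mod 23. M₃ = 69, y₃ ≡ 1 mod 2. r = 0×46×1 + 3×6×4 + 0×69×1 ≡ 72 mod 138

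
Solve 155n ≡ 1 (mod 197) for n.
Since 197 is prime, by Fermat 155^(-1) ≡ 155^{195} ≡ 136 (mod 197). Verify: 155 × 136 = 21080 ≡ 1 (mod 197)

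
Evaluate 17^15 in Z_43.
By repeated squaring mod 43: 17^{1}≡17, 17^{2}≡31, 17^{4}≡15, 17^{8}≡10. Then 17^{15} = 17^{8+4+2+1} ≡ 10 × 15 × 31 × 17 ≡ 16 mod 43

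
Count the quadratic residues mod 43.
For prime 43, there are (p-1)/2 = (43-1)/2 = 21 quadratic residues (excluding 0).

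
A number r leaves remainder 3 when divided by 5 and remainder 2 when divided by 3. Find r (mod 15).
M = 5 × 3 = 15. M₁ = 3, y₁ ≡ 2 (mod 5). M₂ = 5, y₂ ≡ 2 (mod 3). r = 3×3×2 + 2×5×2 ≡ 8 (mod 15)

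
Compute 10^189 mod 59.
Using Fermat: 10^{58} ≡ 1 (mod 59). 189 ≡ 15 (mod 58). So 10^{189} ≡ 10^{15} ≡ 52 (mod 59)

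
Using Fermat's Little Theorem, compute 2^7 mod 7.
By Fermat: 2^{6} ≡ 1 (mod 7). So 2^{7} = 2^{6} · 2^{1} ≡ 2^{1} ≡ 2 (mod 7)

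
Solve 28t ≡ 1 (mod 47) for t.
Since 47 is prime, by Fermat 28^(-1) ≡ 28^{45} ≡ 42 (mod 47). Verify: 28 × 42 = 1176 ≡ 1 (mod 47)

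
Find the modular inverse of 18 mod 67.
Since 67 is prime, by Fermat 18^(-1) ≡ 18^{65} ≡ 41 (mod 67). Verify: 18 × 41 = 738 ≡ 1 (mod 67)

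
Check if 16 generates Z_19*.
16^{9} ≡ 1 mod 19 and 9 < 18, so ord_19(16) = 9 ≠ 18 and 16 is not a primitive root.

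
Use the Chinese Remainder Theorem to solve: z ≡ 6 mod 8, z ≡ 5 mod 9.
M = 8 × 9 = 72. M₁ = 9, y₁ ≡ 1 mod 8. M₂ = 8, y₂ ≡ 8 mod 9. z = 6×9×1 + 5×8×8 ≡ 14 mod 72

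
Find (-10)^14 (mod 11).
Using Fermat: (-10)^{10} ≡ 1 (mod 11). 14 ≡ 4 (mod 10). So (-10)^{14} ≡ (-10)^{4} ≡ 1 (mod 11)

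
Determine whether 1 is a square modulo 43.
By Euler's criterion: 1^{21} ≡ 1 mod 43. Since this equals 1, 1 is a QR.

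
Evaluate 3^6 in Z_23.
By repeated squaring mod 23: 3^{1}≡3, 3^{2}≡9, 3^{4}≡12. Then 3^{6} = 3^{4+2} ≡ 12 × 9 ≡ 16 mod 23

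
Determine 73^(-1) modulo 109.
Since 109 is prime, by Fermat 73^(-1) ≡ 73^{107} ≡ 3 mod 109. Verify: 73 × 3 = 219 ≡ 1 mod 109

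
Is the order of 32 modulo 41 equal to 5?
Powers of 32 mod 41: 32^1≡32, 32^2≡40, 32^3≡9, 32^4≡1. Already 32^4≡1, so the order is 4 < 5. No, the actual order is 4.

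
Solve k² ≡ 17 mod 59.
The square roots of 17 mod 59 are 28 and 31. Verify: 28² = 784 ≡ 17 mod 59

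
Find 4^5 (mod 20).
By repeated squaring (mod 20): 4^{1}≡4, 4^{2}≡16, 4^{4}≡16. Then 4^{5} = 4^{4+1} ≡ 16 × 4 ≡ 4 (mod 20)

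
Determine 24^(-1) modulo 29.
Since 29 is prime, by Fermat 24^(-1) ≡ 24^{27} ≡ 23 (mod 29). Verify: 24 × 23 = 552 ≡ 1 (mod 29)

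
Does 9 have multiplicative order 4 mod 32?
Powers of 9 mod 32: 9^1≡9, 9^2≡17, 9^3≡25, 9^4≡1. First k with 9^k≡1 is k=4. Yes, ord_32(9) = 4.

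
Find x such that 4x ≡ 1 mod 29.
Since 29 is prime, by Fermat 4^(-1) ≡ 4^{27} ≡ 22 mod 29. Verify: 4 × 22 = 88 ≡ 1 mod 29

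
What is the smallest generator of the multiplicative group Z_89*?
g = 3. Powers: [3, 9, 27, 81, 65, 17, 51, ...] generates all 88 non-zero residues.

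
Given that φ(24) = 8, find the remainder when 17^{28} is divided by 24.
By Euler: 17^{8} ≡ 1 mod 24 since gcd(17, 24) = 1. 28 = 3×8 + 4. So 17^{28} ≡ 17^{4} ≡ 1 mod 24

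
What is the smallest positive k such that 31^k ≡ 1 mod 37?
Powers of 31 mod 37: 31^1≡31, 31^2≡36, 31^3≡6, 31^4≡1. So the order of 31 is 4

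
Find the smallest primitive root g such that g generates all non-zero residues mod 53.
g = 2. Powers: [2, 4, 8, 16, 32, 11, 22, 44, 35, ...] generates all 52 non-zero residues.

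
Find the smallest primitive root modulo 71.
g = 7. Powers: [7, 49, 59, 58, 51, 2, 14, 27, 47, 45, ...] generates all 70 non-zero residues.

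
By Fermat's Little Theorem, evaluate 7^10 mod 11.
By Fermat's Little Theorem, 7^{10} ≡ 1 (mod 11) since 11 is prime and gcd(7, 11) = 1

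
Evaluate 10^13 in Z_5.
By repeated squaring (mod 5): 10^{1}≡0, 10^{2}≡0, 10^{4}≡0, 10^{8}≡0. Then 10^{13} = 10^{8+4+1} ≡ 0 × 0 × 0 ≡ 0 (mod 5)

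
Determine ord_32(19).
Powers of 19 mod 32: 19^1≡19, 19^2≡9, 19^3≡11, 19^4≡17, 19^5≡3, 19^6≡25, 19^7≡27, 19^8≡1. Order = 8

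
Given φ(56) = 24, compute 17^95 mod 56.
By Euler: 17^{24} ≡ 1 (mod 56) since gcd(17, 56) = 1. 95 = 3×24 + 23. So 17^{95} ≡ 17^{23} ≡ 33 (mod 56)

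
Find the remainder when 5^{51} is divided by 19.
By Fermat: 5^{18} ≡ 1 mod 19. 51 = 2×18 + 15. So 5^{51} ≡ 5^{15} ≡ 7 mod 19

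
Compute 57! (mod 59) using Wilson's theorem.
(58)! = (57)! × (58) ≡ -1 (mod 59). So (57)! ≡ -1 × (58)^(-1) ≡ (-1)×(-1) = 1 (mod 59)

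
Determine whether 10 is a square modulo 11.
By Euler's criterion: 10^{5} ≡ 10 (mod 11). Since this equals -1 (≡ 10), 10 is not a QR.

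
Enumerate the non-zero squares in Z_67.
Quadratic residues modulo 67: {1, 4, 6, 9, 10, 14, 15, 16, 17, 19, 21, 22, 23, 24, 25, 26, 29, 33, 35, 36, 37, 39, 40, 47, 49, 54, 55, 56, 59, 60, 62, 64, 65}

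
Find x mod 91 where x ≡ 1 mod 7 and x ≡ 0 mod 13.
M = 7 × 13 = 91. M₁ = 13, y₁ ≡ 6 mod 7. M₂ = 7, y₂ ≡ 2 mod 13. x = 1×13×6 + 0×7×2 ≡ 78 mod 91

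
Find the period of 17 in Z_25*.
Powers of 17 mod 25: 17^1≡17, 17^2≡14, 17^3≡13, 17^4≡21, 17^5≡7, 17^6≡19, 17^7≡23, 17^8≡16, 17^9≡22, 17^10≡24, 17^11≡8, 17^12≡11, 17^13≡12, 17^14≡4, 17^15≡18, 17^16≡6, 17^17≡2, 17^18≡9, 17^19≡3, 17^20≡1. So the order of 17 is 20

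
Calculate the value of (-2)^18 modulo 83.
By repeated squaring (mod 83): (-2)^{1}≡81, (-2)^{2}≡4, (-2)^{4}≡16, (-2)^{8}≡7, (-2)^{16}≡49. Then (-2)^{18} = (-2)^{16+2} ≡ 49 × 4 ≡ 30 (mod 83)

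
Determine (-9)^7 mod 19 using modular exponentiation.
By repeated squaring mod 19: (-9)^{1}≡10, (-9)^{2}≡5, (-9)^{4}≡6. Then (-9)^{7} = (-9)^{4+2+1} ≡ 6 × 5 × 10 ≡ 15 mod 19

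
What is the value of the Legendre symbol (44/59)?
(44/59) = 44^{29} mod 59 = -1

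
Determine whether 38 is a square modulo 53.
By Euler's criterion: 38^{26} ≡ 1 (mod 53). Since this equals 1, 38 is a QR.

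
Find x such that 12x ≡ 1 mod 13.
Since 13 is prime, by Fermat 12^(-1) ≡ 12^{11} ≡ 12 mod 13. Verify: 12 × 12 = 144 ≡ 1 mod 13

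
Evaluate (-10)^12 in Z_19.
By repeated squaring mod 19: (-10)^{1}≡9, (-10)^{2}≡5, (-10)^{4}≡6, (-10)^{8}≡17. Then (-10)^{12} = (-10)^{8+4} ≡ 17 × 6 ≡ 7 mod 19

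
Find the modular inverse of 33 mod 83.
Since 83 is prime, by Fermat 33^(-1) ≡ 33^{81} ≡ 78 (mod 83). Verify: 33 × 78 = 2574 ≡ 1 (mod 83)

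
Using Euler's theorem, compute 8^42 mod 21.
By Euler: 8^{12} ≡ 1 mod 21 since gcd(8, 21) = 1. 42 = 3×12 + 6. So 8^{42} ≡ 8^{6} ≡ 1 mod 21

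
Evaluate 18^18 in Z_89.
By repeated squaring mod 89: 18^{1}≡18, 18^{2}≡57, 18^{4}≡45, 18^{8}≡67, 18^{16}≡39. Then 18^{18} = 18^{16+2} ≡ 39 × 57 ≡ 87 mod 89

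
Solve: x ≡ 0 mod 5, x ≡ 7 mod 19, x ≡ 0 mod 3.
M = 5 × 19 × 3 = 285. M₁ = 57, y₁ ≡ 3 mod 5. M₂ = 15, y₂ ≡ 14 mod 19. M₃ = 95, y₃ ≡ 2 mod 3. x = 0×57×3 + 7×15×14 + 0×95×2 ≡ 45 mod 285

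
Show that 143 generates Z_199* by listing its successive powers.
143^1, 143^2, ..., 143^{198} mod 199: [143, 151, 101, 115, 127, 52, 73, 91, 78, 10, 37, 117, 15, 155, 76, 122, 133, 114, 183, 100, 171, 175, 150, 157, 163, 26, 136, 145, 39, 5, 118, 158, 107, 177, 38, 61, 166, 57, 191, 50, 185, 187, 75, 178, 181, 13, 68, 172, 119, 102, 59, 79, 153, 188, 19, 130, 83, 128, 195, 25, 192, 193, 137, 89, 190, 106, 34, 86, 159, 51, 129, 139, 176, 94, 109, 65, 141, 64, 197, 112, 96, 196, 168, 144, 95, 53, 17, 43, 179, 125, 164, 169, 88, 47, 154, 132, 170, 32, 198, 56, 48, 98, 84, 72, 147, 126, 108, 121, 189, 162, 82, 184, 44, 123, 77, 66, 85, 16, 99, 28, 24, 49, 42, 36, 173, 63, 54, 160, 194, 81, 41, 92, 22, 161, 138, 33, 142, 8, 149, 14, 12, 124, 21, 18, 186, 131, 27, 80, 97, 140, 120, 46, 11, 180, 69, 116, 71, 4, 174, 7, 6, 62, 110, 9, 93, 165, 113, 40, 148, 70, 60, 23, 105, 90, 134, 58, 135, 2, 87, 103, 3, 31, 55, 104, 146, 182, 156, 20, 74, 35, 30, 111, 152, 45, 67, 29, 167, 1]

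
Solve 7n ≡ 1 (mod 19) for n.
Since 19 is prime, by Fermat 7^(-1) ≡ 7^{17} ≡ 11 (mod 19). Verify: 7 × 11 = 77 ≡ 1 (mod 19)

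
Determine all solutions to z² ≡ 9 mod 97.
The square roots of 9 mod 97 are 94 and 3. Verify: 94² = 8836 ≡ 9 mod 97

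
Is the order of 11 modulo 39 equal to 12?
Powers of 11 mod 39: 11^1≡11, 11^2≡4, 11^3≡5, 11^4≡16, 11^5≡20, 11^6≡25, 11^7≡2, 11^8≡22, 11^9≡8, 11^10≡10, 11^11≡32, 11^12≡1. First k with 11^k≡1 is k=12. Yes, ord_39(11) = 12.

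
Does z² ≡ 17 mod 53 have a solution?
By Euler's criterion: 17^{26} ≡ 1 mod 53. Since this equals 1, 17 is a QR.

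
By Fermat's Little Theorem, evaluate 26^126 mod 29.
By Fermat: 26^{28} ≡ 1 (mod 29). 126 = 4×28 + 14. So 26^{126} ≡ 26^{14} ≡ 28 (mod 29)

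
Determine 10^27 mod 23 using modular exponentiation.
Using Fermat: 10^{22} ≡ 1 mod 23. 27 ≡ 5 mod 22. So 10^{27} ≡ 10^{5} ≡ 19 mod 23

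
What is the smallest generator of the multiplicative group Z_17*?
g = 3. For each prime q|16: 3^{8}≡16, none ≡ 1, so ord_17(3) = 16 and 3 is a primitive root.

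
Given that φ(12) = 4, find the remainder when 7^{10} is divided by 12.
By Euler: 7^{4} ≡ 1 (mod 12) since gcd(7, 12) = 1. 10 = 2×4 + 2. So 7^{10} ≡ 7^{2} ≡ 1 (mod 12)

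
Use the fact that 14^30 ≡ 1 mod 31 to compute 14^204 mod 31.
By Fermat: 14^{30} ≡ 1 mod 31. 204 ≡ 24 mod 30. So 14^{204} ≡ 14^{24} ≡ 4 mod 31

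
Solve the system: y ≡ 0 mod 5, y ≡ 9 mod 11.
M = 5 × 11 = 55. M₁ = 11, y₁ ≡ 1 mod 5. M₂ = 5, y₂ ≡ 9 mod 11. y = 0×11×1 + 9×5×9 ≡ 20 mod 55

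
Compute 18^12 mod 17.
By repeated squaring mod 17: 18^{1}≡1, 18^{2}≡1, 18^{4}≡1, 18^{8}≡1. Then 18^{12} = 18^{8+4} ≡ 1 × 1 ≡ 1 mod 17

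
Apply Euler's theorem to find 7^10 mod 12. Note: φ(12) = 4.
By Euler: 7^{4} ≡ 1 mod 12 since gcd(7, 12) = 1. 10 = 2×4 + 2. So 7^{10} ≡ 7^{2} ≡ 1 mod 12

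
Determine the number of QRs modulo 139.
For prime 139, there are (p-1)/2 = (139-1)/2 = 69 quadratic residues (excluding 0).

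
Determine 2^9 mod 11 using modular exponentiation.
By repeated squaring (mod 11): 2^{1}≡2, 2^{2}≡4, 2^{4}≡5, 2^{8}≡3. Then 2^{9} = 2^{8+1} ≡ 3 × 2 ≡ 6 (mod 11)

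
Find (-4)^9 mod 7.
Using Fermat: (-4)^{6} ≡ 1 mod 7. 9 ≡ 3 mod 6. So (-4)^{9} ≡ (-4)^{3} ≡ 6 mod 7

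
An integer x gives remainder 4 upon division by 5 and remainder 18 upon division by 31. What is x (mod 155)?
M = 5 × 31 = 155. M₁ = 31, y₁ ≡ 1 (mod 5). M₂ = 5, y₂ ≡ 25 (mod 31). x = 4×31×1 + 18×5×25 ≡ 49 (mod 155)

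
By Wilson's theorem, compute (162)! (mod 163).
By Wilson's theorem, (162)! ≡ -1 ≡ 162 (mod 163)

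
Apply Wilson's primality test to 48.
(47)! mod 48 = 0. Since 0 ≢ -1 (mod 48), 48 is not prime.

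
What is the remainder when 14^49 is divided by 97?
By repeated squaring mod 97: 14^{1}≡14, 14^{2}≡2, 14^{4}≡4, 14^{8}≡16, 14^{16}≡62, 14^{32}≡61. Then 14^{49} = 14^{32+16+1} ≡ 61 × 62 × 14 ≡ 83 mod 97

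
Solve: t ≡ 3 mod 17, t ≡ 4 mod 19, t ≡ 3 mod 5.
M = 17 × 19 × 5 = 1615. M₁ = 95, y₁ ≡ 12 mod 17. M₂ = 85, y₂ ≡ 17 mod 19. M₃ = 323, y₃ ≡ 2 mod 5. t = 3×95×12 + 4×85×17 + 3×323×2 ≡ 1448 mod 1615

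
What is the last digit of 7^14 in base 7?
By repeated squaring (mod 7): 7^{1}≡0, 7^{2}≡0, 7^{4}≡0, 7^{8}≡0. Then 7^{14} = 7^{8+4+2} ≡ 0 × 0 × 0 ≡ 0 (mod 7)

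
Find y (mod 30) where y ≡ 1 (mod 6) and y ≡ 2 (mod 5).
M = 6 × 5 = 30. M₁ = 5, y₁ ≡ 5 (mod 6). M₂ = 6, y₂ ≡ 1 (mod 5). y = 1×5×5 + 2×6×1 ≡ 7 (mod 30)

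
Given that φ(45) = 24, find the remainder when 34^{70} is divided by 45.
By Euler: 34^{24} ≡ 1 (mod 45) since gcd(34, 45) = 1. 70 = 2×24 + 22. So 34^{70} ≡ 34^{22} ≡ 16 (mod 45)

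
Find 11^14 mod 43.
By repeated squaring mod 43: 11^{1}≡11, 11^{2}≡35, 11^{4}≡21, 11^{8}≡11. Then 11^{14} = 11^{8+4+2} ≡ 11 × 21 × 35 ≡ 1 mod 43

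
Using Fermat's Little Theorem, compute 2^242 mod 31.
By Fermat: 2^{30} ≡ 1 mod 31. 242 ≡ 2 mod 30. So 2^{242} ≡ 2^{2} ≡ 4 mod 31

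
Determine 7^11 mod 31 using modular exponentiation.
By repeated squaring (mod 31): 7^{1}≡7, 7^{2}≡18, 7^{4}≡14, 7^{8}≡10. Then 7^{11} = 7^{8+2+1} ≡ 10 × 18 × 7 ≡ 20 (mod 31)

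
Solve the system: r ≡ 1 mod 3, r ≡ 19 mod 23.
M = 3 × 23 = 69. M₁ = 23, y₁ ≡ 2 mod 3. M₂ = 3, y₂ ≡ 8 mod 23. r = 1×23×2 + 19×3×8 ≡ 19 mod 69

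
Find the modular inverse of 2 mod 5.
Since 5 is prime, by Fermat 2^(-1) ≡ 2^{3} ≡ 3 (mod 5). Verify: 2 × 3 = 6 ≡ 1 (mod 5)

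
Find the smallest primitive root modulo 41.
g = 6. For each prime q|40: 6^{20}≡40, 6^{8}≡10, none ≡ 1, so ord_41(6) = 40 and 6 is a primitive root.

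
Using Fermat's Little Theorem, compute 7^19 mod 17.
By Fermat: 7^{16} ≡ 1 mod 17. So 7^{19} = 7^{16} · 7^{3} ≡ 7^{3} ≡ 3 mod 17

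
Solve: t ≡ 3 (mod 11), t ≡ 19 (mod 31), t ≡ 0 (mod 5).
M = 11 × 31 × 5 = 1705. M₁ = 155, y₁ ≡ 1 (mod 11). M₂ = 55, y₂ ≡ 22 (mod 31). M₃ = 341, y₃ ≡ 1 (mod 5). t = 3×155×1 + 19×55×22 + 0×341×1 ≡ 1290 (mod 1705)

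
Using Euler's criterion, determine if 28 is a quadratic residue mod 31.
By Euler's criterion: 28^{15} ≡ 1 (mod 31). Since this equals 1, 28 is a QR.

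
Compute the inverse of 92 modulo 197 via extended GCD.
Extended GCD: 92(15) + 197(-7) = 1. So 92^(-1) ≡ 15 mod 197. Verify: 92 × 15 = 1380 ≡ 1 mod 197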